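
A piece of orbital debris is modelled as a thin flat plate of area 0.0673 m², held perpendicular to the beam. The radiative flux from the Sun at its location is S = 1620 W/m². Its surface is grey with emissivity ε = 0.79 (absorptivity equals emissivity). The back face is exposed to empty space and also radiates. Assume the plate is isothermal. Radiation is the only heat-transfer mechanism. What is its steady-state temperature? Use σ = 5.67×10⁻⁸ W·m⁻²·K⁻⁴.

T ≈ 346 K

At equilibrium, absorbed power = emitted power.
Absorbing cross-section = A = 0.06730 m²; emitting surface = 2A = 0.1346 m² (ratio 2).
εS·A_cross = εσ·A_surf·T⁴  ⇒  T⁴ = S/(2σ)   (ε cancels).
T⁴ = 1620/(2·5.67×10⁻⁸) = 1.429×10¹⁰ K⁴.
T = (1.429×10¹⁰)^(1/4).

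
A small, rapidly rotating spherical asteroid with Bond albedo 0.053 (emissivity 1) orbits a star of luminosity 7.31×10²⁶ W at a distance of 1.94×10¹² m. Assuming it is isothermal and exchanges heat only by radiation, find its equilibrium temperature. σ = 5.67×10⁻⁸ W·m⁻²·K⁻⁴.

First find the stellar flux at distance d: S = L/(4πd²) = 7.31×10²⁶/(4π·(1.94×10¹²)²) = 15.46 W/m².
For an isothermal sphere, absorbed (1−a)S·πr² = emitted σ·4πr²·T⁴, so T⁴ = (1−a)S/(4σ).
T⁴ = 0.947·15.46/(4·5.67×10⁻⁸) = 6.454×10⁷ K⁴.

T ≈ 89.6 K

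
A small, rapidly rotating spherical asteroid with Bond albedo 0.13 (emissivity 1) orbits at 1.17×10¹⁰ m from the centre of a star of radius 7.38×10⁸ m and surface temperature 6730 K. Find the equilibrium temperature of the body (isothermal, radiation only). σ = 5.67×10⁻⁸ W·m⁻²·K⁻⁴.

The star's surface emits σT_*⁴; at distance d the flux is S = σT_*⁴(R_*/d)².
S = 5.67×10⁻⁸·(6730)⁴·(7.38×10⁸/1.17×10¹⁰)² = 4.628×10⁵ W/m².
For an isothermal sphere T⁴ = (1−a)S/(4σ) = 1.775×10¹² K⁴.

T ≈ 1150 K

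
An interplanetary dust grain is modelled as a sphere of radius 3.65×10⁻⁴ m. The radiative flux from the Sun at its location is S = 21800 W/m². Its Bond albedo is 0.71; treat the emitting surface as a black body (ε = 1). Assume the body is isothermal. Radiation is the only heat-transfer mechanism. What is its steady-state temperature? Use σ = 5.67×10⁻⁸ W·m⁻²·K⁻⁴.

At equilibrium, absorbed power = emitted power.
Absorbing cross-section = πr² = 4.185×10⁻⁷ m²; emitting surface = 4πr² = 1.674×10⁻⁶ m² (ratio 4).
(1−a)S·A_cross = εσ·A_surf·T⁴  ⇒  T⁴ = (1−a)S/(4σ).
T⁴ = 0.290·21800/(4·5.67×10⁻⁸) = 2.787×10¹⁰ K⁴.
T = (2.787×10¹⁰)^(1/4).

T ≈ 409 K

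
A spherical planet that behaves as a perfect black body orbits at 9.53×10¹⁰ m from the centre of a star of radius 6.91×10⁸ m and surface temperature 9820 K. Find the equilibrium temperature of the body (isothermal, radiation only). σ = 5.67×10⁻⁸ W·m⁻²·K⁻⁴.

T ≈ 591 K

The star's surface emits σT_*⁴; at distance d the flux is S = σT_*⁴(R_*/d)².
S = 5.67×10⁻⁸·(9820)⁴·(6.91×10⁸/9.53×10¹⁰)² = 27720 W/m².
For an isothermal sphere T⁴ = (1−a)S/(4σ) = 1.222×10¹¹ K⁴.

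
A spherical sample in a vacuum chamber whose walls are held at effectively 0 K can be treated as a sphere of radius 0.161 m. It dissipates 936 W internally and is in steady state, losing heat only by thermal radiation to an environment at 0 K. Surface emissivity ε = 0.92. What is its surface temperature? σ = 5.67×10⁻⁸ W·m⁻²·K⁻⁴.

T ≈ 484 K

Steady state: internal power = radiated power, P = εσA T⁴.
Radiating area A = 4πr² = 0.3257 m².
T⁴ = P/(εσA) = 936/(0.92·5.67×10⁻⁸·0.3257) = 5.509×10¹⁰ K⁴.
T = (5.509×10¹⁰)^(1/4).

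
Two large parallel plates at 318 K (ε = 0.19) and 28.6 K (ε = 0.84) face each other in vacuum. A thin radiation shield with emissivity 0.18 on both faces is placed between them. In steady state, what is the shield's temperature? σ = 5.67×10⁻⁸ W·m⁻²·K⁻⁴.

T_s ≈ 248 K

In steady state the net flux on the hot side equals that on the cold side.
σ(T₁⁴−T_s⁴)/D₁ = σ(T_s⁴−T₂⁴)/D₂, with D₁ = 1/ε₁+1/ε_s−1 = 9.819, D₂ = 1/ε_s+1/ε₂−1 = 5.746.
Solve for T_s⁴: T_s⁴ = (D₂·T₁⁴ + D₁·T₂⁴)/(D₁+D₂) = 3.776×10⁹ K⁴.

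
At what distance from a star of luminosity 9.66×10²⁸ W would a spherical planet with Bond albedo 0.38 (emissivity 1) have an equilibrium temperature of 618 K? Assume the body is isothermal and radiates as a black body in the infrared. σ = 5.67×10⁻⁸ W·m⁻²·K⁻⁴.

For an isothermal black-emitting sphere, (1−a)S·πr² = σ·4πr²·T⁴ ⇒ S = 4σT⁴/(1−a).
S = 4·5.67×10⁻⁸·(618)⁴/0.620 = 53360 W/m².
Flux falls as S = L/(4πd²), so d = √(L/(4πS)) = √(9.66×10²⁸/(4π·53360)).

d ≈ 3.80×10¹¹ m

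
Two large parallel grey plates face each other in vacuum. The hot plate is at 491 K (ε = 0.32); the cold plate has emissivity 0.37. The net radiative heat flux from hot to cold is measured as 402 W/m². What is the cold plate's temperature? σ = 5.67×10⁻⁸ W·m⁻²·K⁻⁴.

T₂ ≈ 393 K

q = σ(T₁⁴ − T₂⁴)/(1/ε₁ + 1/ε₂ − 1); denominator = 4.828.
T₂⁴ = T₁⁴ − q·(1/ε₁+1/ε₂−1)/σ = 5.812×10¹⁰ − 402·4.828/5.67×10⁻⁸
    = 2.389×10¹⁰ K⁴.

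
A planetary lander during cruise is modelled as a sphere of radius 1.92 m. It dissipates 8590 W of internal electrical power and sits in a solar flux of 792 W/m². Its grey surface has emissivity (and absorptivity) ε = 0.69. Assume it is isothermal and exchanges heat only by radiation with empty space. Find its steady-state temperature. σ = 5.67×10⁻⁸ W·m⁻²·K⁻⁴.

T ≈ 301 K

At steady state, absorbed solar power + internal power = radiated power.
Absorbed: α·S·A_cross = 0.69·792·11.58 = 6329 W (cross-section πr²).
Total input = 6329 + 8590 = 14920 W.
Radiated: εσ·A_surf·T⁴ with A_surf = 4πr² = 46.32 m².
T⁴ = 14920/(0.69·5.67×10⁻⁸·46.32) = 8.232×10⁹ K⁴.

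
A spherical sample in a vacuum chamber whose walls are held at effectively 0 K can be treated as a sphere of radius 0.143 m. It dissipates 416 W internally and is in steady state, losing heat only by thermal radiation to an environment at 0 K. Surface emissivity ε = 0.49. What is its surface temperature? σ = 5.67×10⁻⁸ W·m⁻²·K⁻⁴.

Steady state: internal power = radiated power, P = εσA T⁴.
Radiating area A = 4πr² = 0.2570 m².
T⁴ = P/(εσA) = 416/(0.49·5.67×10⁻⁸·0.2570) = 5.827×10¹⁰ K⁴.
T = (5.827×10¹⁰)^(1/4).

T ≈ 491 K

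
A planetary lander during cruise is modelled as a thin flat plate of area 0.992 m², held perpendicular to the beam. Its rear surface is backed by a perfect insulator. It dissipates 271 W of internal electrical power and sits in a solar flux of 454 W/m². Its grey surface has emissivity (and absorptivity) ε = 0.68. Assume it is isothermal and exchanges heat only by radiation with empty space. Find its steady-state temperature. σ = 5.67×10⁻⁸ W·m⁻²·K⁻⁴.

T ≈ 351 K

At steady state, absorbed solar power + internal power = radiated power.
Absorbed: α·S·A_cross = 0.68·454·0.9920 = 306.3 W (cross-section A).
Total input = 306.3 + 271 = 577.3 W.
Radiated: εσ·A_surf·T⁴ with A_surf = A = 0.9920 m².
T⁴ = 577.3/(0.68·5.67×10⁻⁸·0.9920) = 1.509×10¹⁰ K⁴.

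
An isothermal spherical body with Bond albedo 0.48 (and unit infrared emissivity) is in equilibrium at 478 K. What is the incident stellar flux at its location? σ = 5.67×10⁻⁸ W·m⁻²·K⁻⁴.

S ≈ 22800 W/m²

(1−a)S·πr² = σ·4πr²·T⁴ ⇒ S = 4σT⁴/(1−a).
S = 4·5.67×10⁻⁸·5.220×10¹⁰/0.520.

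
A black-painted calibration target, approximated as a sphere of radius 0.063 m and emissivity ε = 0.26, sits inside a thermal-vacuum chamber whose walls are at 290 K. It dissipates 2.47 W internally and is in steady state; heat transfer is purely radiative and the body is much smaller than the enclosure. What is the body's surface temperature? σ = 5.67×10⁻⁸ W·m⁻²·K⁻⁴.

For a small grey body in a large enclosure, net radiated power = εσA(T⁴ − T_w⁴).
Steady state: P = εσA(T⁴ − T_w⁴) with A = 4πr² = 0.04988 m².
T⁴ = P/(εσA) + T_w⁴ = 2.47/(0.26·5.67×10⁻⁸·0.04988) + (290)⁴
    = 3.359×10⁹ + 7.073×10⁹ = 1.043×10¹⁰ K⁴.

T ≈ 320 K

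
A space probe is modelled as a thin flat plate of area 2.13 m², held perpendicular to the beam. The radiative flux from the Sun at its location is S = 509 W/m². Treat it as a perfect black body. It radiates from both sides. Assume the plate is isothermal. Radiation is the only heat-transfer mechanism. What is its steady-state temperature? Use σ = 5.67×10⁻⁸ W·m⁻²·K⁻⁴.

T ≈ 259 K

At equilibrium, absorbed power = emitted power.
Absorbing cross-section = A = 2.130 m²; emitting surface = 2A = 4.260 m² (ratio 2).
S·A_cross = εσ·A_surf·T⁴  ⇒  T⁴ = S/(2σ).
T⁴ = 1.00·509/(2·5.67×10⁻⁸) = 4.489×10⁹ K⁴.
T = (4.489×10⁹)^(1/4).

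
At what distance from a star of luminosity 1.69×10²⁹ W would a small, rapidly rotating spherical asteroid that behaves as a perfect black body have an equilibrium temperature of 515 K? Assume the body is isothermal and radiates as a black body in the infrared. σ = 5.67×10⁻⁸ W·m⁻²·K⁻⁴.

For an isothermal black-emitting sphere, (1−a)S·πr² = σ·4πr²·T⁴ ⇒ S = 4σT⁴/(1−a).
S = 4·5.67×10⁻⁸·(515)⁴/1.00 = 15950 W/m².
Flux falls as S = L/(4πd²), so d = √(L/(4πS)) = √(1.69×10²⁹/(4π·15950)).

d ≈ 9.18×10¹¹ m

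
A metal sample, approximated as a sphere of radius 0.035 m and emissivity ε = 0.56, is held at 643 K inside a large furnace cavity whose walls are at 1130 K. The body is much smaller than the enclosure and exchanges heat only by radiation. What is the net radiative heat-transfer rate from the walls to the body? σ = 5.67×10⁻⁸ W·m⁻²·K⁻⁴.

For a small grey body in a large enclosure: P_net = εσA(T_body⁴ − T_wall⁴).
A = 4πr² = 0.01539 m²; T_body⁴ − T_wall⁴ = 1.709×10¹¹ − 1.630×10¹² = -1.460×10¹² K⁴.
|P_net| = 0.56·5.67×10⁻⁸·0.01539·1.460×10¹².

P_net ≈ 713 W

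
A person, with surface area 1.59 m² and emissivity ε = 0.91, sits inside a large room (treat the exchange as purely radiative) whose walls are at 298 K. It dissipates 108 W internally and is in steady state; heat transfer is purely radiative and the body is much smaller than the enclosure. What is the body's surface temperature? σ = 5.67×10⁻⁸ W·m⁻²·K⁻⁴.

For a small grey body in a large enclosure, net radiated power = εσA(T⁴ − T_w⁴).
Steady state: P = εσA(T⁴ − T_w⁴) with A = 1.59 m².
T⁴ = P/(εσA) + T_w⁴ = 108/(0.91·5.67×10⁻⁸·1.590) + (298)⁴
    = 1.316×10⁹ + 7.886×10⁹ = 9.203×10⁹ K⁴.

T ≈ 310 K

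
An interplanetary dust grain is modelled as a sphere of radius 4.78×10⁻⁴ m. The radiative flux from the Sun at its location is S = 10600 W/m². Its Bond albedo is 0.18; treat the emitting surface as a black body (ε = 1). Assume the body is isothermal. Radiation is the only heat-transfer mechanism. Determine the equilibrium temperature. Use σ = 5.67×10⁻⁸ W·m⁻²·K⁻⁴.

At equilibrium, absorbed power = emitted power.
Absorbing cross-section = πr² = 7.178×10⁻⁷ m²; emitting surface = 4πr² = 2.871×10⁻⁶ m² (ratio 4).
(1−a)S·A_cross = εσ·A_surf·T⁴  ⇒  T⁴ = (1−a)S/(4σ).
T⁴ = 0.820·10600/(4·5.67×10⁻⁸) = 3.832×10¹⁰ K⁴.
T = (3.832×10¹⁰)^(1/4).

T ≈ 442 K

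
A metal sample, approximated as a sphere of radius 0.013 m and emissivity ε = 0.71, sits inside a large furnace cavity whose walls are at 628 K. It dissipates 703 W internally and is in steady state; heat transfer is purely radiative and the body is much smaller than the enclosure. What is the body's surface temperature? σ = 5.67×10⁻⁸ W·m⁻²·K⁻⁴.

For a small grey body in a large enclosure, net radiated power = εσA(T⁴ − T_w⁴).
Steady state: P = εσA(T⁴ − T_w⁴) with A = 4πr² = 0.002124 m².
T⁴ = P/(εσA) + T_w⁴ = 703/(0.71·5.67×10⁻⁸·0.002124) + (628)⁴
    = 8.223×10¹² + 1.555×10¹¹ = 8.378×10¹² K⁴.

T ≈ 1700 K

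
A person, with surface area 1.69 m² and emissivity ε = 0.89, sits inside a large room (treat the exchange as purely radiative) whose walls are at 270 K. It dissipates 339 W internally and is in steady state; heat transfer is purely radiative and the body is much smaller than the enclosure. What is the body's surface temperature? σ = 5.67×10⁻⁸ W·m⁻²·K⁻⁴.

For a small grey body in a large enclosure, net radiated power = εσA(T⁴ − T_w⁴).
Steady state: P = εσA(T⁴ − T_w⁴) with A = 1.69 m².
T⁴ = P/(εσA) + T_w⁴ = 339/(0.89·5.67×10⁻⁸·1.690) + (270)⁴
    = 3.975×10⁹ + 5.314×10⁹ = 9.289×10⁹ K⁴.

T ≈ 310 K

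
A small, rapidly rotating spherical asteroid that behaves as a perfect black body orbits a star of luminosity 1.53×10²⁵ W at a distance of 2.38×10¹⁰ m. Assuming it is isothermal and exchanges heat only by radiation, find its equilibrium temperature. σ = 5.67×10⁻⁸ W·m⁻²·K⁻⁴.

First find the stellar flux at distance d: S = L/(4πd²) = 1.53×10²⁵/(4π·(2.38×10¹⁰)²) = 2149 W/m².
For an isothermal sphere, absorbed (1−a)S·πr² = emitted σ·4πr²·T⁴, so T⁴ = (1−a)S/(4σ).
T⁴ = 1.00·2149/(4·5.67×10⁻⁸) = 9.477×10⁹ K⁴.

T ≈ 312 K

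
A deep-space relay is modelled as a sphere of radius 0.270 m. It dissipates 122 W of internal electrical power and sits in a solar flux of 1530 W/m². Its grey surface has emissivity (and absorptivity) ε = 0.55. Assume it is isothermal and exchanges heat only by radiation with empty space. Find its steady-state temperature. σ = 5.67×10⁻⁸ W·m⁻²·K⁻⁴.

At steady state, absorbed solar power + internal power = radiated power.
Absorbed: α·S·A_cross = 0.55·1530·0.2290 = 192.7 W (cross-section πr²).
Total input = 192.7 + 122 = 314.7 W.
Radiated: εσ·A_surf·T⁴ with A_surf = 4πr² = 0.9161 m².
T⁴ = 314.7/(0.55·5.67×10⁻⁸·0.9161) = 1.102×10¹⁰ K⁴.

T ≈ 324 K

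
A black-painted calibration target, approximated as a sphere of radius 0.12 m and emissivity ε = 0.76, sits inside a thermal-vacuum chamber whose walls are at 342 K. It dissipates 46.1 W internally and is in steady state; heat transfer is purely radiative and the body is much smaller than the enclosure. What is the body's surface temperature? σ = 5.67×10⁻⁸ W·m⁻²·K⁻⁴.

For a small grey body in a large enclosure, net radiated power = εσA(T⁴ − T_w⁴).
Steady state: P = εσA(T⁴ − T_w⁴) with A = 4πr² = 0.1810 m².
T⁴ = P/(εσA) + T_w⁴ = 46.1/(0.76·5.67×10⁻⁸·0.1810) + (342)⁴
    = 5.912×10⁹ + 1.368×10¹⁰ = 1.959×10¹⁰ K⁴.

T ≈ 374 K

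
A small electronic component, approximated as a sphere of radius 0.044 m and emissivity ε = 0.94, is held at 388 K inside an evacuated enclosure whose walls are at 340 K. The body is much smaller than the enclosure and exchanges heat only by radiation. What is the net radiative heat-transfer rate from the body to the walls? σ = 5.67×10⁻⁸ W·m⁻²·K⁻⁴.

P_net ≈ 12.1 W

For a small grey body in a large enclosure: P_net = εσA(T_body⁴ − T_wall⁴).
A = 4πr² = 0.02433 m²; T_body⁴ − T_wall⁴ = 2.266×10¹⁰ − 1.336×10¹⁰ = 9.300×10⁹ K⁴.
|P_net| = 0.94·5.67×10⁻⁸·0.02433·9.300×10⁹.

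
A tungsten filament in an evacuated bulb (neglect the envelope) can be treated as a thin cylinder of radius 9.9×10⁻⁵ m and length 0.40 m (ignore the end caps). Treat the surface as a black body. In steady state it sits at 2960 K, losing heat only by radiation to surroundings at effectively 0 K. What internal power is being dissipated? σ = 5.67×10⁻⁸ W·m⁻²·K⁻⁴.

Steady state: P = εσA T⁴.
A = 2πrL = 2.488×10⁻⁴ m²; T⁴ = (2960)⁴ = 7.677×10¹³ K⁴.
P = 1.0 × 5.67×10⁻⁸ × 2.488×10⁻⁴ × 7.677×10¹³.

P ≈ 1080 W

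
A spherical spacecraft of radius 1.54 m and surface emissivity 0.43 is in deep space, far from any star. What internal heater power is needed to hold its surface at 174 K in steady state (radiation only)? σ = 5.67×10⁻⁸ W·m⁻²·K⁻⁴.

P = εσ·4πr²·T⁴.
4πr² = 29.80 m²; T⁴ = 9.166×10⁸ K⁴.
P = 0.43·5.67×10⁻⁸·29.80·9.166×10⁸.

P ≈ 666 W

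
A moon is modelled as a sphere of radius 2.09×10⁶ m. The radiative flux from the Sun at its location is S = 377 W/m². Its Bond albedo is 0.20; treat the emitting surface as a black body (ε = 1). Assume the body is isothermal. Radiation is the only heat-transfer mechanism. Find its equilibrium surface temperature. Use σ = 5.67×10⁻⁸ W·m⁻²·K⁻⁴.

At equilibrium, absorbed power = emitted power.
Absorbing cross-section = πr² = 1.372×10¹³ m²; emitting surface = 4πr² = 5.489×10¹³ m² (ratio 4).
(1−a)S·A_cross = εσ·A_surf·T⁴  ⇒  T⁴ = (1−a)S/(4σ).
T⁴ = 0.800·377/(4·5.67×10⁻⁸) = 1.330×10⁹ K⁴.
T = (1.330×10⁹)^(1/4).

T ≈ 191 K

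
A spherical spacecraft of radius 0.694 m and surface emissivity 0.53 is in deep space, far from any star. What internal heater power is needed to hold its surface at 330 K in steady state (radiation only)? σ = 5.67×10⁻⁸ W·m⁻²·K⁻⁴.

P ≈ 2160 W

P = εσ·4πr²·T⁴.
4πr² = 6.052 m²; T⁴ = 1.186×10¹⁰ K⁴.
P = 0.53·5.67×10⁻⁸·6.052·1.186×10¹⁰.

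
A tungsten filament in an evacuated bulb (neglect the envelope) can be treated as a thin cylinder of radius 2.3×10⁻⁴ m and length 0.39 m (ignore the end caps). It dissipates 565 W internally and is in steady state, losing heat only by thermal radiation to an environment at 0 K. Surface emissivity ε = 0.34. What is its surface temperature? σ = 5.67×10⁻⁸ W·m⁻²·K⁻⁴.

Steady state: internal power = radiated power, P = εσA T⁴.
Radiating area A = 2πrL = 5.636×10⁻⁴ m².
T⁴ = P/(εσA) = 565/(0.34·5.67×10⁻⁸·5.636×10⁻⁴) = 5.200×10¹³ K⁴.
T = (5.200×10¹³)^(1/4).

T ≈ 2690 K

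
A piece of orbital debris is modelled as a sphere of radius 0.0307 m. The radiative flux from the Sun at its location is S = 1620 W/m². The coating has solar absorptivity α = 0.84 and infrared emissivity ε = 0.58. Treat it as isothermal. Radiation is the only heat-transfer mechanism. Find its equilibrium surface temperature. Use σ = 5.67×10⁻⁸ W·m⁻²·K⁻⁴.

T ≈ 319 K

At equilibrium, absorbed power = emitted power.
Absorbing cross-section = πr² = 0.002961 m²; emitting surface = 4πr² = 0.01184 m² (ratio 4).
αS·A_cross = εσ·A_surf·T⁴  ⇒  T⁴ = αS/(ε·4σ).
T⁴ = 0.840·1620/(0.58·4·5.67×10⁻⁸) = 1.034×10¹⁰ K⁴.
T = (1.034×10¹⁰)^(1/4).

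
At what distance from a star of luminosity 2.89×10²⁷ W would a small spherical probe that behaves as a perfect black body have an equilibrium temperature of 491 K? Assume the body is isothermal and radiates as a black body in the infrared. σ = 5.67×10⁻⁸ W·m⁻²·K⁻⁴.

For an isothermal black-emitting sphere, (1−a)S·πr² = σ·4πr²·T⁴ ⇒ S = 4σT⁴/(1−a).
S = 4·5.67×10⁻⁸·(491)⁴/1.00 = 13180 W/m².
Flux falls as S = L/(4πd²), so d = √(L/(4πS)) = √(2.89×10²⁷/(4π·13180)).

d ≈ 1.32×10¹¹ m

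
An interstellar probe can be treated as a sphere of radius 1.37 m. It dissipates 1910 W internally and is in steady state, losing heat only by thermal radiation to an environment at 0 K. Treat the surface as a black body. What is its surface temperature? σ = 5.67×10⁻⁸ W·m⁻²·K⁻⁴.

T ≈ 194 K

Steady state: internal power = radiated power, P = εσA T⁴.
Radiating area A = 4πr² = 23.59 m².
T⁴ = P/(εσA) = 1910/(1.0·5.67×10⁻⁸·23.59) = 1.428×10⁹ K⁴.
T = (1.428×10⁹)^(1/4).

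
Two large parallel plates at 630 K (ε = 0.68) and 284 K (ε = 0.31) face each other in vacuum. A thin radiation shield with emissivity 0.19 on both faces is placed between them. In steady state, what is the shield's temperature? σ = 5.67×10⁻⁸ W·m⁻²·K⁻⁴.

T_s ≈ 551 K

In steady state the net flux on the hot side equals that on the cold side.
σ(T₁⁴−T_s⁴)/D₁ = σ(T_s⁴−T₂⁴)/D₂, with D₁ = 1/ε₁+1/ε_s−1 = 5.734, D₂ = 1/ε_s+1/ε₂−1 = 7.489.
Solve for T_s⁴: T_s⁴ = (D₂·T₁⁴ + D₁·T₂⁴)/(D₁+D₂) = 9.204×10¹⁰ K⁴.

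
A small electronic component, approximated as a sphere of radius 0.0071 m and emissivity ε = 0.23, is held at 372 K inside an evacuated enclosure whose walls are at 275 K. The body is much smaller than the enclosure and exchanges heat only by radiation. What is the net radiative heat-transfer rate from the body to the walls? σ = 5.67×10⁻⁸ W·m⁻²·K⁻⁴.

For a small grey body in a large enclosure: P_net = εσA(T_body⁴ − T_wall⁴).
A = 4πr² = 6.335×10⁻⁴ m²; T_body⁴ − T_wall⁴ = 1.915×10¹⁰ − 5.719×10⁹ = 1.343×10¹⁰ K⁴.
|P_net| = 0.23·5.67×10⁻⁸·6.335×10⁻⁴·1.343×10¹⁰.

P_net ≈ 0.111 W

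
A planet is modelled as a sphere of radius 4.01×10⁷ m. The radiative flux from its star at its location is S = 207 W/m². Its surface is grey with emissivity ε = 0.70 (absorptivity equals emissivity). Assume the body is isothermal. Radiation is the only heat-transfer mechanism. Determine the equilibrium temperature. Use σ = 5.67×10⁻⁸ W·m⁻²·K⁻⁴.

At equilibrium, absorbed power = emitted power.
Absorbing cross-section = πr² = 5.052×10¹⁵ m²; emitting surface = 4πr² = 2.021×10¹⁶ m² (ratio 4).
εS·A_cross = εσ·A_surf·T⁴  ⇒  T⁴ = S/(4σ)   (ε cancels).
T⁴ = 207/(4·5.67×10⁻⁸) = 9.127×10⁸ K⁴.
T = (9.127×10⁸)^(1/4).

T ≈ 174 K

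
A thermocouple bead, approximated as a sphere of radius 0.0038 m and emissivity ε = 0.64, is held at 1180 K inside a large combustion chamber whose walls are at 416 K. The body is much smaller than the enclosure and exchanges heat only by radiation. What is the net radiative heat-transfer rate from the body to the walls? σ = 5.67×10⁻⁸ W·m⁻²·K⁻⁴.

P_net ≈ 12.6 W

For a small grey body in a large enclosure: P_net = εσA(T_body⁴ − T_wall⁴).
A = 4πr² = 1.815×10⁻⁴ m²; T_body⁴ − T_wall⁴ = 1.939×10¹² − 2.995×10¹⁰ = 1.909×10¹² K⁴.
|P_net| = 0.64·5.67×10⁻⁸·1.815×10⁻⁴·1.909×10¹².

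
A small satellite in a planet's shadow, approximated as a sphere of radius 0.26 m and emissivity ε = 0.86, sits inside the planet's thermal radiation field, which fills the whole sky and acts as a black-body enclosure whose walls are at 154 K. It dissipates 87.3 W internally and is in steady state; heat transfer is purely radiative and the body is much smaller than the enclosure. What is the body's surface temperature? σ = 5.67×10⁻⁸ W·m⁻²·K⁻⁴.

T ≈ 227 K

For a small grey body in a large enclosure, net radiated power = εσA(T⁴ − T_w⁴).
Steady state: P = εσA(T⁴ − T_w⁴) with A = 4πr² = 0.8495 m².
T⁴ = P/(εσA) + T_w⁴ = 87.3/(0.86·5.67×10⁻⁸·0.8495) + (154)⁴
    = 2.108×10⁹ + 5.624×10⁸ = 2.670×10⁹ K⁴.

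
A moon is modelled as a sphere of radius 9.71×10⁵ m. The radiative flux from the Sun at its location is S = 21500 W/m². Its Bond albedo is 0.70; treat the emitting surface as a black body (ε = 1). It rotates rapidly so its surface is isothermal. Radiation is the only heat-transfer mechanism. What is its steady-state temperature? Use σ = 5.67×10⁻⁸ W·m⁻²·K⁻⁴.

T ≈ 411 K

At equilibrium, absorbed power = emitted power.
Absorbing cross-section = πr² = 2.962×10¹² m²; emitting surface = 4πr² = 1.185×10¹³ m² (ratio 4).
(1−a)S·A_cross = εσ·A_surf·T⁴  ⇒  T⁴ = (1−a)S/(4σ).
T⁴ = 0.300·21500/(4·5.67×10⁻⁸) = 2.844×10¹⁰ K⁴.
T = (2.844×10¹⁰)^(1/4).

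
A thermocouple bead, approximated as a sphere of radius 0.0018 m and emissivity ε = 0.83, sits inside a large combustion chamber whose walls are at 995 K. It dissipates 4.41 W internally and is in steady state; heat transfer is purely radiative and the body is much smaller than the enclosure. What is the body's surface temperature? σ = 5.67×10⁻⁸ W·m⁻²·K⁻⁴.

T ≈ 1350 K

For a small grey body in a large enclosure, net radiated power = εσA(T⁴ − T_w⁴).
Steady state: P = εσA(T⁴ − T_w⁴) with A = 4πr² = 4.072×10⁻⁵ m².
T⁴ = P/(εσA) + T_w⁴ = 4.41/(0.83·5.67×10⁻⁸·4.072×10⁻⁵) + (995)⁴
    = 2.302×10¹² + 9.801×10¹¹ = 3.282×10¹² K⁴.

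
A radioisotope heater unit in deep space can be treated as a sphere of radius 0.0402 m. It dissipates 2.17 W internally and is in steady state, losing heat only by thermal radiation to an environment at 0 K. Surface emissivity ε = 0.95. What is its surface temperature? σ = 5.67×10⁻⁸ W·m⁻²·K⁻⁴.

T ≈ 211 K

Steady state: internal power = radiated power, P = εσA T⁴.
Radiating area A = 4πr² = 0.02031 m².
T⁴ = P/(εσA) = 2.17/(0.95·5.67×10⁻⁸·0.02031) = 1.984×10⁹ K⁴.
T = (1.984×10⁹)^(1/4).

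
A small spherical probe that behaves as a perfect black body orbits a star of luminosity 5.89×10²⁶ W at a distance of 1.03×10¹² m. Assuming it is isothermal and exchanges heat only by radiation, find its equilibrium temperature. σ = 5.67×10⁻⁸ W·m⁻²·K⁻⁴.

First find the stellar flux at distance d: S = L/(4πd²) = 5.89×10²⁶/(4π·(1.03×10¹²)²) = 44.18 W/m².
For an isothermal sphere, absorbed (1−a)S·πr² = emitted σ·4πr²·T⁴, so T⁴ = (1−a)S/(4σ).
T⁴ = 1.00·44.18/(4·5.67×10⁻⁸) = 1.948×10⁸ K⁴.

T ≈ 118 K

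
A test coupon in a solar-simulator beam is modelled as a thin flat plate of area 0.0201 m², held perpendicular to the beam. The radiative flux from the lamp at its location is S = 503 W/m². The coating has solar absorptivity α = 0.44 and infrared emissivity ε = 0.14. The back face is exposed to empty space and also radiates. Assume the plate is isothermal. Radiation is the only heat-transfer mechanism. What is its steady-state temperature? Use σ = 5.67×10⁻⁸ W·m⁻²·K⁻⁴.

T ≈ 344 K

At equilibrium, absorbed power = emitted power.
Absorbing cross-section = A = 0.02010 m²; emitting surface = 2A = 0.04020 m² (ratio 2).
αS·A_cross = εσ·A_surf·T⁴  ⇒  T⁴ = αS/(ε·2σ).
T⁴ = 0.440·503/(0.14·2·5.67×10⁻⁸) = 1.394×10¹⁰ K⁴.
T = (1.394×10¹⁰)^(1/4).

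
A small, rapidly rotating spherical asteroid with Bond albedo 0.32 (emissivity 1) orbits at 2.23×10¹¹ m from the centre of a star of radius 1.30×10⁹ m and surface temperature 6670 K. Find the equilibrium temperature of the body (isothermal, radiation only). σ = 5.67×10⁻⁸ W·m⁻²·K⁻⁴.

T ≈ 327 K

The star's surface emits σT_*⁴; at distance d the flux is S = σT_*⁴(R_*/d)².
S = 5.67×10⁻⁸·(6670)⁴·(1.30×10⁹/2.23×10¹¹)² = 3814 W/m².
For an isothermal sphere T⁴ = (1−a)S/(4σ) = 1.143×10¹⁰ K⁴.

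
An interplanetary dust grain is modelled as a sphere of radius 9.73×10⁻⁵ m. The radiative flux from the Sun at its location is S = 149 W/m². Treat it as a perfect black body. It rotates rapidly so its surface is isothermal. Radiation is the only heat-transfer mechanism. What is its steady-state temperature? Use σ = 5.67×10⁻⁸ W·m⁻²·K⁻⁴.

T ≈ 160 K

At equilibrium, absorbed power = emitted power.
Absorbing cross-section = πr² = 2.974×10⁻⁸ m²; emitting surface = 4πr² = 1.190×10⁻⁷ m² (ratio 4).
S·A_cross = εσ·A_surf·T⁴  ⇒  T⁴ = S/(4σ).
T⁴ = 1.00·149/(4·5.67×10⁻⁸) = 6.570×10⁸ K⁴.
T = (6.570×10⁸)^(1/4).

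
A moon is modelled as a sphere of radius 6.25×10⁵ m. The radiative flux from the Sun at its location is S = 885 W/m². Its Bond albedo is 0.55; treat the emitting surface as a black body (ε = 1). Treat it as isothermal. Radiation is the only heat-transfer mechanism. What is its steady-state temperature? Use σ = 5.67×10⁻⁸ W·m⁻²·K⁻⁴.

At equilibrium, absorbed power = emitted power.
Absorbing cross-section = πr² = 1.227×10¹² m²; emitting surface = 4πr² = 4.909×10¹² m² (ratio 4).
(1−a)S·A_cross = εσ·A_surf·T⁴  ⇒  T⁴ = (1−a)S/(4σ).
T⁴ = 0.450·885/(4·5.67×10⁻⁸) = 1.756×10⁹ K⁴.
T = (1.756×10⁹)^(1/4).

T ≈ 205 K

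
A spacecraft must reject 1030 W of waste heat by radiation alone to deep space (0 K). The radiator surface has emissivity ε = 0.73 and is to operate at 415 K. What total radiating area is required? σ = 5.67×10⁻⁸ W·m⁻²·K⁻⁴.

A ≈ 0.839 m²

P = εσA T⁴ ⇒ A = P/(εσT⁴).
T⁴ = 2.966×10¹⁰ K⁴.
A = 1030/(0.73 × 5.67×10⁻⁸ × 2.966×10¹⁰).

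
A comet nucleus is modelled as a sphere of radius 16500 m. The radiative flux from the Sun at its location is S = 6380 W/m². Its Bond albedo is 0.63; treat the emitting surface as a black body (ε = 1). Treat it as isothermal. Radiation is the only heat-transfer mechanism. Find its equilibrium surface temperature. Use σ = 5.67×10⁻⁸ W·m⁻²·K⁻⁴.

At equilibrium, absorbed power = emitted power.
Absorbing cross-section = πr² = 8.553×10⁸ m²; emitting surface = 4πr² = 3.421×10⁹ m² (ratio 4).
(1−a)S·A_cross = εσ·A_surf·T⁴  ⇒  T⁴ = (1−a)S/(4σ).
T⁴ = 0.370·6380/(4·5.67×10⁻⁸) = 1.041×10¹⁰ K⁴.
T = (1.041×10¹⁰)^(1/4).

T ≈ 319 K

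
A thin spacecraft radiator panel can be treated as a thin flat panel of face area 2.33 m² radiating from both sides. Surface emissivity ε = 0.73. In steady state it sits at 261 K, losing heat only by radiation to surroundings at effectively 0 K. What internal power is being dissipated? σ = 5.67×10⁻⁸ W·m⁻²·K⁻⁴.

Steady state: P = εσA T⁴.
A = 2·2.33 = 4.660 m²; T⁴ = (261)⁴ = 4.640×10⁹ K⁴.
P = 0.73 × 5.67×10⁻⁸ × 4.660 × 4.640×10⁹.

P ≈ 895 W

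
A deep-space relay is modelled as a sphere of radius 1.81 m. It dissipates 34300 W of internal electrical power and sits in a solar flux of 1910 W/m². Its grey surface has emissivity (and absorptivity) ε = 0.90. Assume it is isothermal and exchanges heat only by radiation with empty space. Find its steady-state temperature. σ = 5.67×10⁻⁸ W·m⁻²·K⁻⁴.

At steady state, absorbed solar power + internal power = radiated power.
Absorbed: α·S·A_cross = 0.90·1910·10.29 = 17690 W (cross-section πr²).
Total input = 17690 + 34300 = 51990 W.
Radiated: εσ·A_surf·T⁴ with A_surf = 4πr² = 41.17 m².
T⁴ = 51990/(0.90·5.67×10⁻⁸·41.17) = 2.475×10¹⁰ K⁴.

T ≈ 397 K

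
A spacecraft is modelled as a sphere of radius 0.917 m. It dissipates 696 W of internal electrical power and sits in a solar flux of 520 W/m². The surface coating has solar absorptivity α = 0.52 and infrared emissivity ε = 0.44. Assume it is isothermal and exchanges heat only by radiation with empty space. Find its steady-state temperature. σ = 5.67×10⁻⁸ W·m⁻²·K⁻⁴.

T ≈ 270 K

At steady state, absorbed solar power + internal power = radiated power.
Absorbed: α·S·A_cross = 0.52·520·2.642 = 714.3 W (cross-section πr²).
Total input = 714.3 + 696 = 1410 W.
Radiated: εσ·A_surf·T⁴ with A_surf = 4πr² = 10.57 m².
T⁴ = 1410/(0.44·5.67×10⁻⁸·10.57) = 5.350×10⁹ K⁴.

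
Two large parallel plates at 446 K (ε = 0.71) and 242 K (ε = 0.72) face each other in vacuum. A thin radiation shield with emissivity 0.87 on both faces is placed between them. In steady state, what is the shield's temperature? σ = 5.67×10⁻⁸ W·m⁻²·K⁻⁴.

In steady state the net flux on the hot side equals that on the cold side.
σ(T₁⁴−T_s⁴)/D₁ = σ(T_s⁴−T₂⁴)/D₂, with D₁ = 1/ε₁+1/ε_s−1 = 1.558, D₂ = 1/ε_s+1/ε₂−1 = 1.538.
Solve for T_s⁴: T_s⁴ = (D₂·T₁⁴ + D₁·T₂⁴)/(D₁+D₂) = 2.138×10¹⁰ K⁴.

T_s ≈ 382 K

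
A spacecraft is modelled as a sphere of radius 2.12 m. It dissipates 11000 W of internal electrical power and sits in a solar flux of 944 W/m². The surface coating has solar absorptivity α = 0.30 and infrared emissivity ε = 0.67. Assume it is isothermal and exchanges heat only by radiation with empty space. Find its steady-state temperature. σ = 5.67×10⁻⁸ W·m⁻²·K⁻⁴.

T ≈ 289 K

At steady state, absorbed solar power + internal power = radiated power.
Absorbed: α·S·A_cross = 0.30·944·14.12 = 3999 W (cross-section πr²).
Total input = 3999 + 11000 = 15000 W.
Radiated: εσ·A_surf·T⁴ with A_surf = 4πr² = 56.48 m².
T⁴ = 15000/(0.67·5.67×10⁻⁸·56.48) = 6.991×10⁹ K⁴.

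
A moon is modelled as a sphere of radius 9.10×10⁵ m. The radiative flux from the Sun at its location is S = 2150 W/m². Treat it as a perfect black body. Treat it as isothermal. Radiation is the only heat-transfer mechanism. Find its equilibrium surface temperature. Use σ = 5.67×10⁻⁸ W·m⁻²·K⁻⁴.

T ≈ 312 K

At equilibrium, absorbed power = emitted power.
Absorbing cross-section = πr² = 2.602×10¹² m²; emitting surface = 4πr² = 1.041×10¹³ m² (ratio 4).
S·A_cross = εσ·A_surf·T⁴  ⇒  T⁴ = S/(4σ).
T⁴ = 1.00·2150/(4·5.67×10⁻⁸) = 9.480×10⁹ K⁴.
T = (9.480×10⁹)^(1/4).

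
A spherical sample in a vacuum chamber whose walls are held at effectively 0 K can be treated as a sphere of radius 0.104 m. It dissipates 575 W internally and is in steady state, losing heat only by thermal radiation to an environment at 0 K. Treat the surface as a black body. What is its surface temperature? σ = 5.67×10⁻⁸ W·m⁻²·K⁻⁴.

T ≈ 523 K

Steady state: internal power = radiated power, P = εσA T⁴.
Radiating area A = 4πr² = 0.1359 m².
T⁴ = P/(εσA) = 575/(1.0·5.67×10⁻⁸·0.1359) = 7.461×10¹⁰ K⁴.
T = (7.461×10¹⁰)^(1/4).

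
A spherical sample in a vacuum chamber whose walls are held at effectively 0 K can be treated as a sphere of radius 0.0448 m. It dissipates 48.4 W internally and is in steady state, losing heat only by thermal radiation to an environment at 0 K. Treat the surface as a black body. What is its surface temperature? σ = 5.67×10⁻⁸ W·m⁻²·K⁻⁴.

Steady state: internal power = radiated power, P = εσA T⁴.
Radiating area A = 4πr² = 0.02522 m².
T⁴ = P/(εσA) = 48.4/(1.0·5.67×10⁻⁸·0.02522) = 3.385×10¹⁰ K⁴.
T = (3.385×10¹⁰)^(1/4).

T ≈ 429 K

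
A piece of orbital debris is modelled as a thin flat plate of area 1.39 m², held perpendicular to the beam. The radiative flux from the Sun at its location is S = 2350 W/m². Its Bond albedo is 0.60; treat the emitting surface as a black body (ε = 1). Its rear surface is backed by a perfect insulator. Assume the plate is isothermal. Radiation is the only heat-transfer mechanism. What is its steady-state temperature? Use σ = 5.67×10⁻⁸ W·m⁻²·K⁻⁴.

T ≈ 359 K

At equilibrium, absorbed power = emitted power.
Absorbing cross-section = A = 1.390 m²; emitting surface = A = 1.390 m² (ratio 1).
(1−a)S·A_cross = εσ·A_surf·T⁴  ⇒  T⁴ = (1−a)S/(1σ).
T⁴ = 0.400·2350/(1·5.67×10⁻⁸) = 1.658×10¹⁰ K⁴.
T = (1.658×10¹⁰)^(1/4).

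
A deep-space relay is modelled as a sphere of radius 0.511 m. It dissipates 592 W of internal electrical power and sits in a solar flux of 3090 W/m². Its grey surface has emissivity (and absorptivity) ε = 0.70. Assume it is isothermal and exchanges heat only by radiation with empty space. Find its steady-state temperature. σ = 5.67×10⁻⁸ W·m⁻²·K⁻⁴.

At steady state, absorbed solar power + internal power = radiated power.
Absorbed: α·S·A_cross = 0.70·3090·0.8203 = 1774 W (cross-section πr²).
Total input = 1774 + 592 = 2366 W.
Radiated: εσ·A_surf·T⁴ with A_surf = 4πr² = 3.281 m².
T⁴ = 2366/(0.70·5.67×10⁻⁸·3.281) = 1.817×10¹⁰ K⁴.

T ≈ 367 K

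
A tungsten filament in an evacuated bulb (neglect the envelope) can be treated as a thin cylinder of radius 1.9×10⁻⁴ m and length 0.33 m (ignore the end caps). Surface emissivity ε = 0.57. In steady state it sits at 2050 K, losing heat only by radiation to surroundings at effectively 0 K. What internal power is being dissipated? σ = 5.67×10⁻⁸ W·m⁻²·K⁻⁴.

Steady state: P = εσA T⁴.
A = 2πrL = 3.940×10⁻⁴ m²; T⁴ = (2050)⁴ = 1.766×10¹³ K⁴.
P = 0.57 × 5.67×10⁻⁸ × 3.940×10⁻⁴ × 1.766×10¹³.

P ≈ 225 W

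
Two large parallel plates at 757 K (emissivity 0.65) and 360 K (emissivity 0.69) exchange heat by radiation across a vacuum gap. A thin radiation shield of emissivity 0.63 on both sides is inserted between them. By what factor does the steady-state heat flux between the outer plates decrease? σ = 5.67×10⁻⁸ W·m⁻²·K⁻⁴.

Without shield: q₀ = σΔ(T⁴)/(1/ε₁+1/ε₂−1) with denominator 1.988.
With shield the two gaps are in series; the resistances add: (1/ε₁+1/ε_s−1)+(1/ε_s+1/ε₂−1) = 2.126+2.037 = 4.162.
Heat-flux ratio q₀/q = 4.162/1.988.

factor ≈ 2.09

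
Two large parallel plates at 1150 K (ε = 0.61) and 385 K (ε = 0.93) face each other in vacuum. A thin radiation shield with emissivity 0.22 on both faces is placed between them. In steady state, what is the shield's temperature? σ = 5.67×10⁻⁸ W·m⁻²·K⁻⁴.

In steady state the net flux on the hot side equals that on the cold side.
σ(T₁⁴−T_s⁴)/D₁ = σ(T_s⁴−T₂⁴)/D₂, with D₁ = 1/ε₁+1/ε_s−1 = 5.185, D₂ = 1/ε_s+1/ε₂−1 = 4.621.
Solve for T_s⁴: T_s⁴ = (D₂·T₁⁴ + D₁·T₂⁴)/(D₁+D₂) = 8.358×10¹¹ K⁴.

T_s ≈ 956 K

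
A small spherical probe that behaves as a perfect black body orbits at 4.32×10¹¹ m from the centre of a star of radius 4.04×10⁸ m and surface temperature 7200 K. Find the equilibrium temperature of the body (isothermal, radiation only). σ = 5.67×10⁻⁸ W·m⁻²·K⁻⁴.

The star's surface emits σT_*⁴; at distance d the flux is S = σT_*⁴(R_*/d)².
S = 5.67×10⁻⁸·(7200)⁴·(4.04×10⁸/4.32×10¹¹)² = 133.3 W/m².
For an isothermal sphere T⁴ = (1−a)S/(4σ) = 5.876×10⁸ K⁴.

T ≈ 156 K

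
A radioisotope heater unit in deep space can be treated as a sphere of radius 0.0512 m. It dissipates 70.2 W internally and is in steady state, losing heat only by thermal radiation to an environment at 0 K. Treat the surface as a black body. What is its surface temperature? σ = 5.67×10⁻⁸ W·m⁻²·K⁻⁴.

T ≈ 440 K

Steady state: internal power = radiated power, P = εσA T⁴.
Radiating area A = 4πr² = 0.03294 m².
T⁴ = P/(εσA) = 70.2/(1.0·5.67×10⁻⁸·0.03294) = 3.758×10¹⁰ K⁴.
T = (3.758×10¹⁰)^(1/4).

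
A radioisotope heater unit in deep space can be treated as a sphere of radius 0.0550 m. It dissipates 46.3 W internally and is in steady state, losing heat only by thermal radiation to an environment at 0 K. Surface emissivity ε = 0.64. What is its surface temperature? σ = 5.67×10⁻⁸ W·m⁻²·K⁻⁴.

Steady state: internal power = radiated power, P = εσA T⁴.
Radiating area A = 4πr² = 0.03801 m².
T⁴ = P/(εσA) = 46.3/(0.64·5.67×10⁻⁸·0.03801) = 3.356×10¹⁰ K⁴.
T = (3.356×10¹⁰)^(1/4).

T ≈ 428 K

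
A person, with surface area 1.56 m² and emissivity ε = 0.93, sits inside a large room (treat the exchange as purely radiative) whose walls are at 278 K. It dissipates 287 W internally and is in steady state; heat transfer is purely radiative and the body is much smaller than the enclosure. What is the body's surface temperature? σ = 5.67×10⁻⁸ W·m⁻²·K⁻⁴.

For a small grey body in a large enclosure, net radiated power = εσA(T⁴ − T_w⁴).
Steady state: P = εσA(T⁴ − T_w⁴) with A = 1.56 m².
T⁴ = P/(εσA) + T_w⁴ = 287/(0.93·5.67×10⁻⁸·1.560) + (278)⁴
    = 3.489×10⁹ + 5.973×10⁹ = 9.462×10⁹ K⁴.

T ≈ 312 K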